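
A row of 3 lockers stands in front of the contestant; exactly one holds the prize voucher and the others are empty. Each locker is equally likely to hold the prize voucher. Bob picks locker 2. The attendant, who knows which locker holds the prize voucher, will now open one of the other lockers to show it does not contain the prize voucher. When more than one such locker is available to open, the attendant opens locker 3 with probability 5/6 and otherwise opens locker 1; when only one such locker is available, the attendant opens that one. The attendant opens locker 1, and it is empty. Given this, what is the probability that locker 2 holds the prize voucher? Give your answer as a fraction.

Condition on the true location of the prize voucher.
If it is in locker 1 (prior 1/3): the attendant opened locker 1, so this case is ruled out; weight (1/3)·0 = 0.
If it is in locker 2 (prior 1/3): locker 3 is available but not opened, probability 1/6; weight (1/3)·(1/6) = 1/18.
If it is in locker 3 (prior 1/3): only locker 1 is available, probability 1; weight (1/3)·1 = 1/3.
The weights sum to 7/18.
So P(the prize voucher in locker 2 | the attendant opened locker 1) = (1/18) / (7/18) = 1/7.

1/7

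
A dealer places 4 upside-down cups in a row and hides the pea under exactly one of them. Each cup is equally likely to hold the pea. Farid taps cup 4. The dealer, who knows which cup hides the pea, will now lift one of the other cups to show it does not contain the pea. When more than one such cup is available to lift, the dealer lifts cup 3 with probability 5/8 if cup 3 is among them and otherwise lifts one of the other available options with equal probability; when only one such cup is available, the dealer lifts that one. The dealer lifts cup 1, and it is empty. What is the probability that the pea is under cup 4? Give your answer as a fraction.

Consider each possible location of the pea in turn.
If it is under cup 1 (prior 1/4): the dealer opened cup 1, so this case is ruled out; weight (1/4)·0 = 0.
If it is under cup 2 (prior 1/4): cup 3 is available but not opened, probability 3/8; weight (1/4)·(3/8) = 3/32.
If it is under cup 3 (prior 1/4): cup 3 holds the prize so is unavailable; the dealer chooses uniformly among the 2 others, probability 1/2; weight (1/4)·(1/2) = 1/8.
If it is under cup 4 (prior 1/4): cup 3 is available but not opened; cup 1 gets probability (1 − 5/8)/2 = 3/16; weight (1/4)·(3/16) = 3/64.
The weights sum to 17/64.
So P(the pea under cup 4 | the dealer opened cup 1) = (3/64) / (17/64) = 3/17.

3/17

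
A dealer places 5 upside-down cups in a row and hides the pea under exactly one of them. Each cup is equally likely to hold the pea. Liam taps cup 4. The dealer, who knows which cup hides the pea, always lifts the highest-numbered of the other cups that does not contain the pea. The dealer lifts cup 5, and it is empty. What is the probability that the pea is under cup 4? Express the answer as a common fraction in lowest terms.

Apply Bayes' rule, conditioning on where the pea actually is.
If it is under any of cups 1, 2, 3, and 4 (prior 1/5 each): cup 5 is the highest-numbered option available, probability 1; weight (1/5)·1 = 1/5 each.
If it is under cup 5 (prior 1/5): the dealer opened cup 5, so this case is ruled out; weight (1/5)·0 = 0.
The weights sum to 4/5.
So P(the pea under cup 4 | the dealer opened cup 5) = (1/5) / (4/5) = 1/4.

1/4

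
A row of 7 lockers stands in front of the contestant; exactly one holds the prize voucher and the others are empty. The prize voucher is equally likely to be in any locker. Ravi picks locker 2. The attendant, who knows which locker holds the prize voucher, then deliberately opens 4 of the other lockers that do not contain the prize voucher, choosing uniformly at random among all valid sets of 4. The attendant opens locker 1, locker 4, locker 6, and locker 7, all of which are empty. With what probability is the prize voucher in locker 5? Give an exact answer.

3/7

Condition on the true location of the prize voucher.
If it is in any of lockers 1, 4, 6, and 7 (prior 1/7 each): that locker was opened and seen not to hold the prize — ruled out; weight (1/7)·0 = 0 each.
If it is in locker 2 (prior 1/7): the attendant has 15 equally likely choices, so probability 1/15; weight (1/7)·(1/15) = 1/105.
If it is in either of lockers 3 and 5 (prior 1/7 each): the attendant has 5 equally likely choices, so probability 1/5; weight (1/7)·(1/5) = 1/35 each.
The weights sum to 1/15.
So P(the prize voucher in locker 5 | the attendant opened locker 1, locker 4, locker 6, and locker 7) = (1/35) / (1/15) = 3/7.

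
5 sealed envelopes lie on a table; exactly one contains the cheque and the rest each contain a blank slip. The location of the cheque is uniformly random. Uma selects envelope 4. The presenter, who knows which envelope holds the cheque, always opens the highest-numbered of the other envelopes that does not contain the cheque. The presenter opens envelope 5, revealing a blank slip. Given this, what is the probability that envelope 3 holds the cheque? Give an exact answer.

1/4

Consider each possible location of the cheque in turn.
If it is in any of envelopes 1, 2, 3, and 4 (prior 1/5 each): envelope 5 is the highest-numbered option available, probability 1; weight (1/5)·1 = 1/5 each.
If it is in envelope 5 (prior 1/5): the presenter opened envelope 5, so this case is ruled out; weight (1/5)·0 = 0.
The weights sum to 4/5.
So P(the cheque in envelope 3 | the presenter opened envelope 5) = (1/5) / (4/5) = 1/4.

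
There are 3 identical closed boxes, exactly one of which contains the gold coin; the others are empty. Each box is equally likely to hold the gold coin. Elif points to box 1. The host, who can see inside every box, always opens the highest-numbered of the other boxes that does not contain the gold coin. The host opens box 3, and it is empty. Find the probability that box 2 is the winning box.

1/2

Apply Bayes' rule, conditioning on where the gold coin actually is.
If it is in either of boxes 1 and 2 (prior 1/3 each): box 3 is the highest-numbered option available, probability 1; weight (1/3)·1 = 1/3 each.
If it is in box 3 (prior 1/3): the host opened box 3, so this case is ruled out; weight (1/3)·0 = 0.
The weights sum to 2/3.
So P(the gold coin in box 2 | the host opened box 3) = (1/3) / (2/3) = 1/2.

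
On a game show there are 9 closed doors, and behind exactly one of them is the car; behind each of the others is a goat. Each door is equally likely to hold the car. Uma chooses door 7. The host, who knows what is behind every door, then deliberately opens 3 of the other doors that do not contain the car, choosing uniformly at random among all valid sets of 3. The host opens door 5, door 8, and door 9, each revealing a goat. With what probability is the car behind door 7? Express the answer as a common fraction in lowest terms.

Apply Bayes' rule, conditioning on where the car actually is.
If it is behind any of doors 1, 2, 3, 4, and 6 (prior 1/9 each): the host has 35 equally likely choices, so probability 1/35; weight (1/9)·(1/35) = 1/315 each.
If it is behind any of doors 5, 8, and 9 (prior 1/9 each): that door was opened and seen not to hold the prize — ruled out; weight (1/9)·0 = 0 each.
If it is behind door 7 (prior 1/9): the host has 56 equally likely choices, so probability 1/56; weight (1/9)·(1/56) = 1/504.
The weights sum to 1/56.
So P(the car behind door 7 | the host opened door 5, door 8, and door 9) = (1/504) / (1/56) = 1/9.

1/9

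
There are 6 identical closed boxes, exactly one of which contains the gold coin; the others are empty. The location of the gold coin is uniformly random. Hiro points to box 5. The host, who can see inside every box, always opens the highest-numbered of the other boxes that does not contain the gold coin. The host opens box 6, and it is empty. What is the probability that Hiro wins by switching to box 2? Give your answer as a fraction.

Condition on the true location of the gold coin.
If it is in any of boxes 1, 2, 3, 4, and 5 (prior 1/6 each): box 6 is the highest-numbered option available, probability 1; weight (1/6)·1 = 1/6 each.
If it is in box 6 (prior 1/6): the host opened box 6, so this case is ruled out; weight (1/6)·0 = 0.
The weights sum to 5/6.
So P(the gold coin in box 2 | the host opened box 6) = (1/6) / (5/6) = 1/5.

1/5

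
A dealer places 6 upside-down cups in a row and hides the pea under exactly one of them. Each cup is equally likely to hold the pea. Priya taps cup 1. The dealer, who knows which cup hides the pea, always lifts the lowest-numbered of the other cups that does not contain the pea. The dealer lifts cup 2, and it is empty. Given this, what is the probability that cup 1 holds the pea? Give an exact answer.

1/5

Apply Bayes' rule, conditioning on where the pea actually is.
If it is under any of cups 1, 3, 4, 5, and 6 (prior 1/6 each): cup 2 is the lowest-numbered option available, probability 1; weight (1/6)·1 = 1/6 each.
If it is under cup 2 (prior 1/6): the dealer opened cup 2, so this case is ruled out; weight (1/6)·0 = 0.
The weights sum to 5/6.
So P(the pea under cup 1 | the dealer opened cup 2) = (1/6) / (5/6) = 1/5.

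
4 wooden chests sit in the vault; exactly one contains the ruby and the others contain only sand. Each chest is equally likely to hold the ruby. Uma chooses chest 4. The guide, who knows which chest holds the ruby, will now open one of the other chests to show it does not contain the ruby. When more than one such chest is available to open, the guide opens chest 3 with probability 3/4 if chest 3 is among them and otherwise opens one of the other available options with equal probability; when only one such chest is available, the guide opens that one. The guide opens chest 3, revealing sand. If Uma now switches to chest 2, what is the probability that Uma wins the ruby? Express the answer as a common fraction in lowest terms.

Consider each possible location of the ruby in turn.
If it is in any of chests 1, 2, and 4 (prior 1/4 each): chest 3 is available, opened with probability 3/4; weight (1/4)·(3/4) = 3/16 each.
If it is in chest 3 (prior 1/4): the guide opened chest 3, so this case is ruled out; weight (1/4)·0 = 0.
The weights sum to 9/16.
So P(the ruby in chest 2 | the guide opened chest 3) = (3/16) / (9/16) = 1/3.

1/3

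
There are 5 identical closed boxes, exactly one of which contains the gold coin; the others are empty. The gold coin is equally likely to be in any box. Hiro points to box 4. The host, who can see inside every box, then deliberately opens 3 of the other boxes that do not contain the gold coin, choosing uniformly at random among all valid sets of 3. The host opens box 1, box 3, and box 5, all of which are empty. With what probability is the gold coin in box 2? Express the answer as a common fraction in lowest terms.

4/5

Condition on the true location of the gold coin.
If it is in any of boxes 1, 3, and 5 (prior 1/5 each): that box was opened and seen not to hold the prize — ruled out; weight (1/5)·0 = 0 each.
If it is in box 2 (prior 1/5): the host has no choice, probability 1; weight (1/5)·1 = 1/5.
If it is in box 4 (prior 1/5): the host has 4 equally likely choices, so probability 1/4; weight (1/5)·(1/4) = 1/20.
The weights sum to 1/4.
So P(the gold coin in box 2 | the host opened box 1, box 3, and box 5) = (1/5) / (1/4) = 4/5.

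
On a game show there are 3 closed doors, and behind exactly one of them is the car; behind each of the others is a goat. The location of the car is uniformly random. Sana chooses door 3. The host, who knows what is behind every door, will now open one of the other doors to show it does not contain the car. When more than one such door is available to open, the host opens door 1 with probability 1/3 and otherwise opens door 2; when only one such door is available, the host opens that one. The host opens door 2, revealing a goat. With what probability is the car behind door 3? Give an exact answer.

Condition on the true location of the car.
If it is behind door 1 (prior 1/3): only door 2 is available, probability 1; weight (1/3)·1 = 1/3.
If it is behind door 2 (prior 1/3): the host opened door 2, so this case is ruled out; weight (1/3)·0 = 0.
If it is behind door 3 (prior 1/3): door 1 is available but not opened, probability 2/3; weight (1/3)·(2/3) = 2/9.
The weights sum to 5/9.
So P(the car behind door 3 | the host opened door 2) = (2/9) / (5/9) = 2/5.

2/5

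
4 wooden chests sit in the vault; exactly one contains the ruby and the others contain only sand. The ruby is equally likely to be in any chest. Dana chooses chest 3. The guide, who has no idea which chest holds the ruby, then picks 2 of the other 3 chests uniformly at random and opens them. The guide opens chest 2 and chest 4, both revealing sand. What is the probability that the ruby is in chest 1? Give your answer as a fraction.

1/2

Consider each possible location of the ruby in turn.
If it is in either of chests 1 and 3 (prior 1/4 each): the guide picks exactly this set with probability 1/3 regardless, and none is the prize; weight (1/4)·(1/3) = 1/12 each.
If it is in either of chests 2 and 4 (prior 1/4 each): that chest was opened and seen not to hold the prize — ruled out; weight (1/4)·0 = 0 each.
The weights sum to 1/6.
So P(the ruby in chest 1 | the guide opened chest 2 and chest 4) = (1/12) / (1/6) = 1/2.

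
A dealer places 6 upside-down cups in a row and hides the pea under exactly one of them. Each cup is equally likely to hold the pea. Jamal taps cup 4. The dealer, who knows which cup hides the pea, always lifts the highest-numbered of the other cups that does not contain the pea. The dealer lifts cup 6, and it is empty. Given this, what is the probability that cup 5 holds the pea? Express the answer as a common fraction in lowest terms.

1/5

Consider each possible location of the pea in turn.
If it is under any of cups 1, 2, 3, 4, and 5 (prior 1/6 each): cup 6 is the highest-numbered option available, probability 1; weight (1/6)·1 = 1/6 each.
If it is under cup 6 (prior 1/6): the dealer opened cup 6, so this case is ruled out; weight (1/6)·0 = 0.
The weights sum to 5/6.
So P(the pea under cup 5 | the dealer opened cup 6) = (1/6) / (5/6) = 1/5.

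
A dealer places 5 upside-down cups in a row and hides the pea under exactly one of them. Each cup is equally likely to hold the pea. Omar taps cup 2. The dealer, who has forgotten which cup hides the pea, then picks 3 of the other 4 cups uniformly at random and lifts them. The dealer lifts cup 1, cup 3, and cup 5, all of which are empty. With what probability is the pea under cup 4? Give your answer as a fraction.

Consider each possible location of the pea in turn.
If it is under any of cups 1, 3, and 5 (prior 1/5 each): that cup was opened and seen not to hold the prize — ruled out; weight (1/5)·0 = 0 each.
If it is under either of cups 2 and 4 (prior 1/5 each): the dealer picks exactly this set with probability 1/4 regardless, and none is the prize; weight (1/5)·(1/4) = 1/20 each.
The weights sum to 1/10.
So P(the pea under cup 4 | the dealer opened cup 1, cup 3, and cup 5) = (1/20) / (1/10) = 1/2.

1/2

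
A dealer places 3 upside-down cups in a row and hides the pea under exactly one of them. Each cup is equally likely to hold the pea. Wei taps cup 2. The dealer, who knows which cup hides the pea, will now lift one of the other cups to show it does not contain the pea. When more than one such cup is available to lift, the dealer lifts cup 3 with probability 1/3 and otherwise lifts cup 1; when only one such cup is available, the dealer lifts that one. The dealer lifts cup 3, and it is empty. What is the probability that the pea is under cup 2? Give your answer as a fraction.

1/4

Apply Bayes' rule, conditioning on where the pea actually is.
If it is under cup 1 (prior 1/3): only cup 3 is available, probability 1; weight (1/3)·1 = 1/3.
If it is under cup 2 (prior 1/3): cup 3 is available, opened with probability 1/3; weight (1/3)·(1/3) = 1/9.
If it is under cup 3 (prior 1/3): the dealer opened cup 3, so this case is ruled out; weight (1/3)·0 = 0.
The weights sum to 4/9.
So P(the pea under cup 2 | the dealer opened cup 3) = (1/9) / (4/9) = 1/4.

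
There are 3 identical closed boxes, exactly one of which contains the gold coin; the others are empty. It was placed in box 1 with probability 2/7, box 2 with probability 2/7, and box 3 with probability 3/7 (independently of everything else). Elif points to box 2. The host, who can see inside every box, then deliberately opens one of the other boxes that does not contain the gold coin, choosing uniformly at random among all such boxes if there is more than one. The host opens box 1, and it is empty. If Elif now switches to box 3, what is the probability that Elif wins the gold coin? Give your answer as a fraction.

3/4

Apply Bayes' rule, conditioning on where the gold coin actually is.
If it is in box 1 (prior 2/7): the host opened box 1, so this case is ruled out; weight (2/7)·0 = 0.
If it is in box 2 (prior 2/7): the host has 2 equally likely choices, so probability 1/2; weight (2/7)·(1/2) = 1/7.
If it is in box 3 (prior 3/7): the host has no choice, probability 1; weight (3/7)·1 = 3/7.
The weights sum to 4/7.
So P(the gold coin in box 3 | the host opened box 1) = (3/7) / (4/7) = 3/4.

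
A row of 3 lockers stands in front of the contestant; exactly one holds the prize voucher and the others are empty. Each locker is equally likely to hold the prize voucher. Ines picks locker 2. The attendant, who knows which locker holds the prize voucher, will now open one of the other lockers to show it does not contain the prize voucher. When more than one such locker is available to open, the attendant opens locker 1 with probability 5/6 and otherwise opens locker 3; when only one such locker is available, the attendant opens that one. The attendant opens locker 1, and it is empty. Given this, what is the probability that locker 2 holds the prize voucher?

5/11

Condition on the true location of the prize voucher.
If it is in locker 1 (prior 1/3): the attendant opened locker 1, so this case is ruled out; weight (1/3)·0 = 0.
If it is in locker 2 (prior 1/3): locker 1 is available, opened with probability 5/6; weight (1/3)·(5/6) = 5/18.
If it is in locker 3 (prior 1/3): only locker 1 is available, probability 1; weight (1/3)·1 = 1/3.
The weights sum to 11/18.
So P(the prize voucher in locker 2 | the attendant opened locker 1) = (5/18) / (11/18) = 5/11.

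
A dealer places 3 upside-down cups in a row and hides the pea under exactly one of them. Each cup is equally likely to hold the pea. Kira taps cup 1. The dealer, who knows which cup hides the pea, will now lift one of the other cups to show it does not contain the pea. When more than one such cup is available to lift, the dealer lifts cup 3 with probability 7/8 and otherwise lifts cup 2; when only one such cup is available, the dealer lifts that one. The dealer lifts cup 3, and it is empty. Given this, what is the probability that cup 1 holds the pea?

Consider each possible location of the pea in turn.
If it is under cup 1 (prior 1/3): cup 3 is available, opened with probability 7/8; weight (1/3)·(7/8) = 7/24.
If it is under cup 2 (prior 1/3): only cup 3 is available, probability 1; weight (1/3)·1 = 1/3.
If it is under cup 3 (prior 1/3): the dealer opened cup 3, so this case is ruled out; weight (1/3)·0 = 0.
The weights sum to 5/8.
So P(the pea under cup 1 | the dealer opened cup 3) = (7/24) / (5/8) = 7/15.

7/15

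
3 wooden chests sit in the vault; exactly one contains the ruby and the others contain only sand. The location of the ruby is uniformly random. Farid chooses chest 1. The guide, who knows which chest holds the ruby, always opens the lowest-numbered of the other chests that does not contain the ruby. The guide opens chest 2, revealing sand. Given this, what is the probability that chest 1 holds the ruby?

1/2

Condition on the true location of the ruby.
If it is in either of chests 1 and 3 (prior 1/3 each): chest 2 is the lowest-numbered option available, probability 1; weight (1/3)·1 = 1/3 each.
If it is in chest 2 (prior 1/3): the guide opened chest 2, so this case is ruled out; weight (1/3)·0 = 0.
The weights sum to 2/3.
So P(the ruby in chest 1 | the guide opened chest 2) = (1/3) / (2/3) = 1/2.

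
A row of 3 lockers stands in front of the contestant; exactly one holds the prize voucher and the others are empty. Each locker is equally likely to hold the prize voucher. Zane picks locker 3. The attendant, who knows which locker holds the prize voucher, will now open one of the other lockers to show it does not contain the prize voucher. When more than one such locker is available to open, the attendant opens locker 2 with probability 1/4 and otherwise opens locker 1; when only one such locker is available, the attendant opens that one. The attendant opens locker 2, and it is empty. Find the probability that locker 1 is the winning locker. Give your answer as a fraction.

4/5

Consider each possible location of the prize voucher in turn.
If it is in locker 1 (prior 1/3): only locker 2 is available, probability 1; weight (1/3)·1 = 1/3.
If it is in locker 2 (prior 1/3): the attendant opened locker 2, so this case is ruled out; weight (1/3)·0 = 0.
If it is in locker 3 (prior 1/3): locker 2 is available, opened with probability 1/4; weight (1/3)·(1/4) = 1/12.
The weights sum to 5/12.
So P(the prize voucher in locker 1 | the attendant opened locker 2) = (1/3) / (5/12) = 4/5.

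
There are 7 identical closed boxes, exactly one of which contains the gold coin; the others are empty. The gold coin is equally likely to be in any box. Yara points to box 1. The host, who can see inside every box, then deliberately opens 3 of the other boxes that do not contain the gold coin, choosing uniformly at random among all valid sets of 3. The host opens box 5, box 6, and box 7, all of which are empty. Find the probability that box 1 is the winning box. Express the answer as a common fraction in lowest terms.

Apply Bayes' rule, conditioning on where the gold coin actually is.
If it is in box 1 (prior 1/7): the host has 20 equally likely choices, so probability 1/20; weight (1/7)·(1/20) = 1/140.
If it is in any of boxes 2, 3, and 4 (prior 1/7 each): the host has 10 equally likely choices, so probability 1/10; weight (1/7)·(1/10) = 1/70 each.
If it is in any of boxes 5, 6, and 7 (prior 1/7 each): that box was opened and seen not to hold the prize — ruled out; weight (1/7)·0 = 0 each.
The weights sum to 1/20.
So P(the gold coin in box 1 | the host opened box 5, box 6, and box 7) = (1/140) / (1/20) = 1/7.

1/7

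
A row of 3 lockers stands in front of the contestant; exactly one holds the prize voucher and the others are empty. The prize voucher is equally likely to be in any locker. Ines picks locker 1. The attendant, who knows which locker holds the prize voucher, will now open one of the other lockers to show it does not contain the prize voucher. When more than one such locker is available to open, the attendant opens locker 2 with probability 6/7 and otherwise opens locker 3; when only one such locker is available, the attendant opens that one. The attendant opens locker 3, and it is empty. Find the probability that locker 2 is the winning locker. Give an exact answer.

7/8

Apply Bayes' rule, conditioning on where the prize voucher actually is.
If it is in locker 1 (prior 1/3): locker 2 is available but not opened, probability 1/7; weight (1/3)·(1/7) = 1/21.
If it is in locker 2 (prior 1/3): only locker 3 is available, probability 1; weight (1/3)·1 = 1/3.
If it is in locker 3 (prior 1/3): the attendant opened locker 3, so this case is ruled out; weight (1/3)·0 = 0.
The weights sum to 8/21.
So P(the prize voucher in locker 2 | the attendant opened locker 3) = (1/3) / (8/21) = 7/8.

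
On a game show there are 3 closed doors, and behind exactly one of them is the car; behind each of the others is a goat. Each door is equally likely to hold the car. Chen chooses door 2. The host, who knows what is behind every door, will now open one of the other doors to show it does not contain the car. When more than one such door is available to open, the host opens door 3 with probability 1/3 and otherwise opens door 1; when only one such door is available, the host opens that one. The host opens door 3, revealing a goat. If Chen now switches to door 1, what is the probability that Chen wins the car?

Apply Bayes' rule, conditioning on where the car actually is.
If it is behind door 1 (prior 1/3): only door 3 is available, probability 1; weight (1/3)·1 = 1/3.
If it is behind door 2 (prior 1/3): door 3 is available, opened with probability 1/3; weight (1/3)·(1/3) = 1/9.
If it is behind door 3 (prior 1/3): the host opened door 3, so this case is ruled out; weight (1/3)·0 = 0.
The weights sum to 4/9.
So P(the car behind door 1 | the host opened door 3) = (1/3) / (4/9) = 3/4.

3/4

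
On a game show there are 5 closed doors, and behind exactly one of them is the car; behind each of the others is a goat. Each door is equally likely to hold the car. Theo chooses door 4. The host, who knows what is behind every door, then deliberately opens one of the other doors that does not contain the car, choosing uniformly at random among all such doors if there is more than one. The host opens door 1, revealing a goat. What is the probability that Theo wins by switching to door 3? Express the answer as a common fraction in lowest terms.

4/15

Consider each possible location of the car in turn.
If it is behind door 1 (prior 1/5): the host opened door 1, so this case is ruled out; weight (1/5)·0 = 0.
If it is behind any of doors 2, 3, and 5 (prior 1/5 each): the host has 3 equally likely choices, so probability 1/3; weight (1/5)·(1/3) = 1/15 each.
If it is behind door 4 (prior 1/5): the host has 4 equally likely choices, so probability 1/4; weight (1/5)·(1/4) = 1/20.
The weights sum to 1/4.
So P(the car behind door 3 | the host opened door 1) = (1/15) / (1/4) = 4/15.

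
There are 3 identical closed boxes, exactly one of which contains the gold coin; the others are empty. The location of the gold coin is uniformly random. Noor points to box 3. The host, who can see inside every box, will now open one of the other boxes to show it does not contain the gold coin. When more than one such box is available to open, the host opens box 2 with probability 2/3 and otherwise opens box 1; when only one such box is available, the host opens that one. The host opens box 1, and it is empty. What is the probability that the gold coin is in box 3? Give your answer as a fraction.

Condition on the true location of the gold coin.
If it is in box 1 (prior 1/3): the host opened box 1, so this case is ruled out; weight (1/3)·0 = 0.
If it is in box 2 (prior 1/3): only box 1 is available, probability 1; weight (1/3)·1 = 1/3.
If it is in box 3 (prior 1/3): box 2 is available but not opened, probability 1/3; weight (1/3)·(1/3) = 1/9.
The weights sum to 4/9.
So P(the gold coin in box 3 | the host opened box 1) = (1/9) / (4/9) = 1/4.

1/4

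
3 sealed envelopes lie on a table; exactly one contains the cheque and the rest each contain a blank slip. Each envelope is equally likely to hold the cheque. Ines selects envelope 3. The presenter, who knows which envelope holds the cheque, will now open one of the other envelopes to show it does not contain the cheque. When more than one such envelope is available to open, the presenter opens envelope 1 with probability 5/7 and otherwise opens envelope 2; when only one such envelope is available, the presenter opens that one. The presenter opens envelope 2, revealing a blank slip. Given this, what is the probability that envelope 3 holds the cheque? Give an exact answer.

2/9

Consider each possible location of the cheque in turn.
If it is in envelope 1 (prior 1/3): only envelope 2 is available, probability 1; weight (1/3)·1 = 1/3.
If it is in envelope 2 (prior 1/3): the presenter opened envelope 2, so this case is ruled out; weight (1/3)·0 = 0.
If it is in envelope 3 (prior 1/3): envelope 1 is available but not opened, probability 2/7; weight (1/3)·(2/7) = 2/21.
The weights sum to 3/7.
So P(the cheque in envelope 3 | the presenter opened envelope 2) = (2/21) / (3/7) = 2/9.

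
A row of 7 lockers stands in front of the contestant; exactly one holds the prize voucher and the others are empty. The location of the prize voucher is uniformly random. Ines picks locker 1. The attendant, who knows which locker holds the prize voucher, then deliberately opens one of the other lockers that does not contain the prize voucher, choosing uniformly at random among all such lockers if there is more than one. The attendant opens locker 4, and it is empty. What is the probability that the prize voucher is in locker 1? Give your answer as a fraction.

1/7

Consider each possible location of the prize voucher in turn.
If it is in locker 1 (prior 1/7): the attendant has 6 equally likely choices, so probability 1/6; weight (1/7)·(1/6) = 1/42.
If it is in any of lockers 2, 3, 5, 6, and 7 (prior 1/7 each): the attendant has 5 equally likely choices, so probability 1/5; weight (1/7)·(1/5) = 1/35 each.
If it is in locker 4 (prior 1/7): the attendant opened locker 4, so this case is ruled out; weight (1/7)·0 = 0.
The weights sum to 1/6.
So P(the prize voucher in locker 1 | the attendant opened locker 4) = (1/42) / (1/6) = 1/7.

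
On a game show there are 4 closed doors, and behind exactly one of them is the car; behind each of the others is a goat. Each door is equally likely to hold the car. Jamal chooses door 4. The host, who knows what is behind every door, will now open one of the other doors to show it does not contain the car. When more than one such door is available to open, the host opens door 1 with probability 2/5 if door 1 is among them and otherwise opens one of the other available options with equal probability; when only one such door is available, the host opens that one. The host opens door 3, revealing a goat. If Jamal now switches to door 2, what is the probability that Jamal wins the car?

3/7

Consider each possible location of the car in turn.
If it is behind door 1 (prior 1/4): door 1 holds the prize so is unavailable; the host chooses uniformly among the 2 others, probability 1/2; weight (1/4)·(1/2) = 1/8.
If it is behind door 2 (prior 1/4): door 1 is available but not opened, probability 3/5; weight (1/4)·(3/5) = 3/20.
If it is behind door 3 (prior 1/4): the host opened door 3, so this case is ruled out; weight (1/4)·0 = 0.
If it is behind door 4 (prior 1/4): door 1 is available but not opened; door 3 gets probability (1 − 2/5)/2 = 3/10; weight (1/4)·(3/10) = 3/40.
The weights sum to 7/20.
So P(the car behind door 2 | the host opened door 3) = (3/20) / (7/20) = 3/7.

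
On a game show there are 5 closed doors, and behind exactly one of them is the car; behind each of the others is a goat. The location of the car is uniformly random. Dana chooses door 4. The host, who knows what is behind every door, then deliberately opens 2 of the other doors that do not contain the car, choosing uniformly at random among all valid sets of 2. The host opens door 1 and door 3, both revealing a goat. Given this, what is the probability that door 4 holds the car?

1/5

Apply Bayes' rule, conditioning on where the car actually is.
If it is behind either of doors 1 and 3 (prior 1/5 each): that door was opened and seen not to hold the prize — ruled out; weight (1/5)·0 = 0 each.
If it is behind either of doors 2 and 5 (prior 1/5 each): the host has 3 equally likely choices, so probability 1/3; weight (1/5)·(1/3) = 1/15 each.
If it is behind door 4 (prior 1/5): the host has 6 equally likely choices, so probability 1/6; weight (1/5)·(1/6) = 1/30.
The weights sum to 1/6.
So P(the car behind door 4 | the host opened door 1 and door 3) = (1/30) / (1/6) = 1/5.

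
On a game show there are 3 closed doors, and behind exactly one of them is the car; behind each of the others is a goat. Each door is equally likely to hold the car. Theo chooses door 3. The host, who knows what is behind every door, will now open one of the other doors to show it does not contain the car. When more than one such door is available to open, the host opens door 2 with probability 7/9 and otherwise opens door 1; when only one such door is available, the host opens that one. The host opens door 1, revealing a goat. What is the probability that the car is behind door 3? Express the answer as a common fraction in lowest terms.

Apply Bayes' rule, conditioning on where the car actually is.
If it is behind door 1 (prior 1/3): the host opened door 1, so this case is ruled out; weight (1/3)·0 = 0.
If it is behind door 2 (prior 1/3): only door 1 is available, probability 1; weight (1/3)·1 = 1/3.
If it is behind door 3 (prior 1/3): door 2 is available but not opened, probability 2/9; weight (1/3)·(2/9) = 2/27.
The weights sum to 11/27.
So P(the car behind door 3 | the host opened door 1) = (2/27) / (11/27) = 2/11.

2/11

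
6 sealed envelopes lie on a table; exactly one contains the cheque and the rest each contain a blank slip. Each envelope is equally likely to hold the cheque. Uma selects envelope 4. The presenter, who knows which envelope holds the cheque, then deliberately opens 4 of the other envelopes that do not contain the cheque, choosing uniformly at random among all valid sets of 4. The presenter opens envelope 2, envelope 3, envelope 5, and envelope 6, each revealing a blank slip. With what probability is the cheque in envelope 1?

Condition on the true location of the cheque.
If it is in envelope 1 (prior 1/6): the presenter has no choice, probability 1; weight (1/6)·1 = 1/6.
If it is in any of envelopes 2, 3, 5, and 6 (prior 1/6 each): that envelope was opened and seen not to hold the prize — ruled out; weight (1/6)·0 = 0 each.
If it is in envelope 4 (prior 1/6): the presenter has 5 equally likely choices, so probability 1/5; weight (1/6)·(1/5) = 1/30.
The weights sum to 1/5.
So P(the cheque in envelope 1 | the presenter opened envelope 2, envelope 3, envelope 5, and envelope 6) = (1/6) / (1/5) = 5/6.

5/6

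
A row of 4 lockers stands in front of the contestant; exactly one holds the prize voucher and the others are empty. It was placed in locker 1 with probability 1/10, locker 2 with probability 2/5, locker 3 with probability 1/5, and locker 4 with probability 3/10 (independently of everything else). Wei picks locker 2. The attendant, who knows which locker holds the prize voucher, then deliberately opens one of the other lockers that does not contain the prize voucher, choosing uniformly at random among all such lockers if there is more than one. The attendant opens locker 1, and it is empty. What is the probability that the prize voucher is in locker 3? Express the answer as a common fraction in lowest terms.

6/23

Condition on the true location of the prize voucher.
If it is in locker 1 (prior 1/10): the attendant opened locker 1, so this case is ruled out; weight (1/10)·0 = 0.
If it is in locker 2 (prior 2/5): the attendant has 3 equally likely choices, so probability 1/3; weight (2/5)·(1/3) = 2/15.
If it is in locker 3 (prior 1/5): the attendant has 2 equally likely choices, so probability 1/2; weight (1/5)·(1/2) = 1/10.
If it is in locker 4 (prior 3/10): the attendant has 2 equally likely choices, so probability 1/2; weight (3/10)·(1/2) = 3/20.
The weights sum to 23/60.
So P(the prize voucher in locker 3 | the attendant opened locker 1) = (1/10) / (23/60) = 6/23.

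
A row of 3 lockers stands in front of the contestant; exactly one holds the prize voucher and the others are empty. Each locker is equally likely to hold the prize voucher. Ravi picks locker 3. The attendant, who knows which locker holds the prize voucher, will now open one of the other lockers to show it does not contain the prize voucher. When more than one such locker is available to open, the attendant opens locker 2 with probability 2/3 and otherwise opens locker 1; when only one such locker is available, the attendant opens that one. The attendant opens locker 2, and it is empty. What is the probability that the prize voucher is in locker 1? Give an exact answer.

Consider each possible location of the prize voucher in turn.
If it is in locker 1 (prior 1/3): only locker 2 is available, probability 1; weight (1/3)·1 = 1/3.
If it is in locker 2 (prior 1/3): the attendant opened locker 2, so this case is ruled out; weight (1/3)·0 = 0.
If it is in locker 3 (prior 1/3): locker 2 is available, opened with probability 2/3; weight (1/3)·(2/3) = 2/9.
The weights sum to 5/9.
So P(the prize voucher in locker 1 | the attendant opened locker 2) = (1/3) / (5/9) = 3/5.

3/5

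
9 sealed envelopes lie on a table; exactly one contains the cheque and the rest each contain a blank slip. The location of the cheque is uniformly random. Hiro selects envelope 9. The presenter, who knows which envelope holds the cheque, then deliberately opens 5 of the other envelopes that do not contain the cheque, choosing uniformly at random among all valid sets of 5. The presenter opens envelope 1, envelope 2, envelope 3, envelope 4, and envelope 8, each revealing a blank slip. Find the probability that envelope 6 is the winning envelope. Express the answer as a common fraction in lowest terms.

Apply Bayes' rule, conditioning on where the cheque actually is.
If it is in any of envelopes 1, 2, 3, 4, and 8 (prior 1/9 each): that envelope was opened and seen not to hold the prize — ruled out; weight (1/9)·0 = 0 each.
If it is in any of envelopes 5, 6, and 7 (prior 1/9 each): the presenter has 21 equally likely choices, so probability 1/21; weight (1/9)·(1/21) = 1/189 each.
If it is in envelope 9 (prior 1/9): the presenter has 56 equally likely choices, so probability 1/56; weight (1/9)·(1/56) = 1/504.
The weights sum to 1/56.
So P(the cheque in envelope 6 | the presenter opened envelope 1, envelope 2, envelope 3, envelope 4, and envelope 8) = (1/189) / (1/56) = 8/27.

8/27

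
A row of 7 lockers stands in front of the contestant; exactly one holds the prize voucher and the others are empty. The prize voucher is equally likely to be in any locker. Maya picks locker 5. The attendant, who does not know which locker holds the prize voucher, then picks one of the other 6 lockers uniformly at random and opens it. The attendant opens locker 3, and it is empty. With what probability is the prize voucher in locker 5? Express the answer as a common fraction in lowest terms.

1/6

Consider each possible location of the prize voucher in turn.
If it is in any of lockers 1, 2, 4, 5, 6, and 7 (prior 1/7 each): the attendant picks locker 3 with probability 1/6 regardless, and it is not the prize; weight (1/7)·(1/6) = 1/42 each.
If it is in locker 3 (prior 1/7): the attendant opened locker 3, so this case is ruled out; weight (1/7)·0 = 0.
The weights sum to 1/7.
So P(the prize voucher in locker 5 | the attendant opened locker 3) = (1/42) / (1/7) = 1/6.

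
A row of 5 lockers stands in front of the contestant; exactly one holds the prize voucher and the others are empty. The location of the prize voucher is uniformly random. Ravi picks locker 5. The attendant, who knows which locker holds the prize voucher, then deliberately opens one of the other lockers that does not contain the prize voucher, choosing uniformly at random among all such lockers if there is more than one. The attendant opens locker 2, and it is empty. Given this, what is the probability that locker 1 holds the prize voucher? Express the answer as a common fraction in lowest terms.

4/15

Condition on the true location of the prize voucher.
If it is in any of lockers 1, 3, and 4 (prior 1/5 each): the attendant has 3 equally likely choices, so probability 1/3; weight (1/5)·(1/3) = 1/15 each.
If it is in locker 2 (prior 1/5): the attendant opened locker 2, so this case is ruled out; weight (1/5)·0 = 0.
If it is in locker 5 (prior 1/5): the attendant has 4 equally likely choices, so probability 1/4; weight (1/5)·(1/4) = 1/20.
The weights sum to 1/4.
So P(the prize voucher in locker 1 | the attendant opened locker 2) = (1/15) / (1/4) = 4/15.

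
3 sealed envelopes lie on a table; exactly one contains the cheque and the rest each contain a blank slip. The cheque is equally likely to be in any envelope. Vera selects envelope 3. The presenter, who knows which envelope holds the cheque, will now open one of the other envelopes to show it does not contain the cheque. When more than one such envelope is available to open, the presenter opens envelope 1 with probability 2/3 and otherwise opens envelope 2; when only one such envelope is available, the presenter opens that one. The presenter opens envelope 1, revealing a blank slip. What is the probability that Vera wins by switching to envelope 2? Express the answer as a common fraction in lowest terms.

Consider each possible location of the cheque in turn.
If it is in envelope 1 (prior 1/3): the presenter opened envelope 1, so this case is ruled out; weight (1/3)·0 = 0.
If it is in envelope 2 (prior 1/3): only envelope 1 is available, probability 1; weight (1/3)·1 = 1/3.
If it is in envelope 3 (prior 1/3): envelope 1 is available, opened with probability 2/3; weight (1/3)·(2/3) = 2/9.
The weights sum to 5/9.
So P(the cheque in envelope 2 | the presenter opened envelope 1) = (1/3) / (5/9) = 3/5.

3/5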